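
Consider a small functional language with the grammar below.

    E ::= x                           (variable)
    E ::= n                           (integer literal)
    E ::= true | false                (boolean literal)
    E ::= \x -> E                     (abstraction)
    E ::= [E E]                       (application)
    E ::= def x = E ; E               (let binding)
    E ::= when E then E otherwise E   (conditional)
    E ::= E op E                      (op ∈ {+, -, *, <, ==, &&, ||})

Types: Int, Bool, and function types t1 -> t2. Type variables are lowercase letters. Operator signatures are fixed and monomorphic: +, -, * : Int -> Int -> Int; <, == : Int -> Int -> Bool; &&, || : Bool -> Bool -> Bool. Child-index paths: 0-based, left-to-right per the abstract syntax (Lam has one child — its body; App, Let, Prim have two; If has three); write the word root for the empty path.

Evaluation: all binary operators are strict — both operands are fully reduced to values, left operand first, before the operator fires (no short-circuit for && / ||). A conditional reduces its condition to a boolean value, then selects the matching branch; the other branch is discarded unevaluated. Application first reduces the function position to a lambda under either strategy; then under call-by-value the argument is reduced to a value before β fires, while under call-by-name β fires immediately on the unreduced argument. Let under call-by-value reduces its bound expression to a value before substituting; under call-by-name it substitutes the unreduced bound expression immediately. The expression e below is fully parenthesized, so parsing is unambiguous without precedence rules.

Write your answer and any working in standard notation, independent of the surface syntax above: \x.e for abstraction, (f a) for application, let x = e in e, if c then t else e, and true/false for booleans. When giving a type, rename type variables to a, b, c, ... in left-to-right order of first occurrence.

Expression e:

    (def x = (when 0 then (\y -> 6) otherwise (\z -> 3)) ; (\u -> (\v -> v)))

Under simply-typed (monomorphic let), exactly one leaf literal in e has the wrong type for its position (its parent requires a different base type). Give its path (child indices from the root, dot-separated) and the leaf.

Answer: 0.0 : 0

Derivation:
  unify Int ~ Bool
  FAIL: mismatch Int ~ Bool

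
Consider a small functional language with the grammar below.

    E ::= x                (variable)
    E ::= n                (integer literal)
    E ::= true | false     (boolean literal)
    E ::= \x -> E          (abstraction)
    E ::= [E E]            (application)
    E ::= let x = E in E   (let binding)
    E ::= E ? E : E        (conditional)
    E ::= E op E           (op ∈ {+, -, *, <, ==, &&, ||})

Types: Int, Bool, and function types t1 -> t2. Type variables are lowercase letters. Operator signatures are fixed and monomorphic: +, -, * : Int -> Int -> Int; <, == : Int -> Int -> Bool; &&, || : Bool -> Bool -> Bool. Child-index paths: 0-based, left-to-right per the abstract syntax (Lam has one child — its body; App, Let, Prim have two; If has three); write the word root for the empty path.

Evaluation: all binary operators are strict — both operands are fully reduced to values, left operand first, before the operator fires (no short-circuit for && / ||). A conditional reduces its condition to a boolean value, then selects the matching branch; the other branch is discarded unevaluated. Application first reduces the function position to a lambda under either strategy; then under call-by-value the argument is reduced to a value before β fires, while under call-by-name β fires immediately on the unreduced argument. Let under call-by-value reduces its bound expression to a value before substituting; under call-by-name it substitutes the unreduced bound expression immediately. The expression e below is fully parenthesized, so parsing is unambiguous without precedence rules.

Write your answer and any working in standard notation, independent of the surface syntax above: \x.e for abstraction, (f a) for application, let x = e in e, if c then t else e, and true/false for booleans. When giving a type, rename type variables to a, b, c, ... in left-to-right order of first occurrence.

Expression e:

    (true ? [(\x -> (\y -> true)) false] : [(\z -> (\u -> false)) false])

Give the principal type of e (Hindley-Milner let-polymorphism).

Answer: a -> Bool

Derivation:
  unify Bool ~ Bool
\y._ : b -> Bool
\x._ : a -> b -> Bool
  unify a -> b -> Bool ~ Bool -> c
  unify a ~ Bool
  unify b -> Bool ~ c
_ _ : b -> Bool
\u._ : e -> Bool
\z._ : d -> e -> Bool
  unify d -> e -> Bool ~ Bool -> f
  unify d ~ Bool
  unify e -> Bool ~ f
_ _ : e -> Bool
  unify b -> Bool ~ e -> Bool
  unify b ~ e
  unify Bool ~ Bool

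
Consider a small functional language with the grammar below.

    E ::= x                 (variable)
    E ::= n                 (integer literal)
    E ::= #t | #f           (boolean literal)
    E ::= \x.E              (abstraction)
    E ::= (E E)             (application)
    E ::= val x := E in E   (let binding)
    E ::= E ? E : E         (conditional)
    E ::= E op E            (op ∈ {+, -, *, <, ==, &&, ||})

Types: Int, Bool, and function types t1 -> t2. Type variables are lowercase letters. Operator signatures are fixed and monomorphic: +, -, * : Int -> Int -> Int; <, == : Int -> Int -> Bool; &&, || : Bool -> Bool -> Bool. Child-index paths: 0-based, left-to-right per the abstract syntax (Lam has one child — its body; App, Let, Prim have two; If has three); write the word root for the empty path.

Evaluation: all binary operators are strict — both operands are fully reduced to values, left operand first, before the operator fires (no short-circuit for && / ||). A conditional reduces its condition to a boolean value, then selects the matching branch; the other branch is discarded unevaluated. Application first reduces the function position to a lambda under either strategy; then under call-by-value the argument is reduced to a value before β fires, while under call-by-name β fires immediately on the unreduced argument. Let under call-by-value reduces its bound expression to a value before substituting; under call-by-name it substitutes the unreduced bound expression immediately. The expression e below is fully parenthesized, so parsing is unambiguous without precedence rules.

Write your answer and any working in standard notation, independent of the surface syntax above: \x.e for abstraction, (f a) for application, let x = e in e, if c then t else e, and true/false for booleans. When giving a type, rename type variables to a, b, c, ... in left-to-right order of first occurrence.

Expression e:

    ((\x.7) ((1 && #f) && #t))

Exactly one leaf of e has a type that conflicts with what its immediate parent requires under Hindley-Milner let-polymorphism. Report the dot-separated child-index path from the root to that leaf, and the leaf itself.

Answer: 1.0.0 : 1

Working:
\x._ : a -> Int
  unify Int ~ Bool
  FAIL: mismatch Int ~ Bool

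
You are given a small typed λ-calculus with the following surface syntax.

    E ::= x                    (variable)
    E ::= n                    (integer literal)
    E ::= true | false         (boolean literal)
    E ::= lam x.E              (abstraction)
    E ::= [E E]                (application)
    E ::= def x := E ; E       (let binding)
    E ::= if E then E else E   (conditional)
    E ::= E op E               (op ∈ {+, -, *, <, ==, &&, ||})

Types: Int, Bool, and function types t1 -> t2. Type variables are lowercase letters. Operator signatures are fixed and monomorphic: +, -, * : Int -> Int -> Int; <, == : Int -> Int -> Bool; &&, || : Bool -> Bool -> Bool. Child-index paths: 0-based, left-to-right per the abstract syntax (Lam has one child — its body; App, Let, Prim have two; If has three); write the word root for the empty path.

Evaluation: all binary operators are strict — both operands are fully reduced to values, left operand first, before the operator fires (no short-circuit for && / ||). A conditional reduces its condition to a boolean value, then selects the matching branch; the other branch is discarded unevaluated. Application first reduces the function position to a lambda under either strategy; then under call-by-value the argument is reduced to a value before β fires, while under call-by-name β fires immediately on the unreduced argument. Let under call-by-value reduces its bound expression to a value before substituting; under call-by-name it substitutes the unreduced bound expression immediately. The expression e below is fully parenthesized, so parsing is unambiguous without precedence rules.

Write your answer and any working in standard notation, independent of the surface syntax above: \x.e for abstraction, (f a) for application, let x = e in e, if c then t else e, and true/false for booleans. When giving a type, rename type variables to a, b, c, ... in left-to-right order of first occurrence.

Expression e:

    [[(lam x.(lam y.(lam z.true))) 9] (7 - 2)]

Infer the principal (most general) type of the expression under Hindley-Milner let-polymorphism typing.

Answer: a -> Bool

Working:
\z._ : c -> Bool
\y._ : b -> c -> Bool
\x._ : a -> b -> c -> Bool
  unify a -> b -> c -> Bool ~ Int -> d
  unify a ~ Int
  unify b -> c -> Bool ~ d
_ _ : b -> c -> Bool
  unify Int ~ Int
  unify Int ~ Int
  unify b -> c -> Bool ~ Int -> e
  unify b ~ Int
  unify c -> Bool ~ e
_ _ : c -> Bool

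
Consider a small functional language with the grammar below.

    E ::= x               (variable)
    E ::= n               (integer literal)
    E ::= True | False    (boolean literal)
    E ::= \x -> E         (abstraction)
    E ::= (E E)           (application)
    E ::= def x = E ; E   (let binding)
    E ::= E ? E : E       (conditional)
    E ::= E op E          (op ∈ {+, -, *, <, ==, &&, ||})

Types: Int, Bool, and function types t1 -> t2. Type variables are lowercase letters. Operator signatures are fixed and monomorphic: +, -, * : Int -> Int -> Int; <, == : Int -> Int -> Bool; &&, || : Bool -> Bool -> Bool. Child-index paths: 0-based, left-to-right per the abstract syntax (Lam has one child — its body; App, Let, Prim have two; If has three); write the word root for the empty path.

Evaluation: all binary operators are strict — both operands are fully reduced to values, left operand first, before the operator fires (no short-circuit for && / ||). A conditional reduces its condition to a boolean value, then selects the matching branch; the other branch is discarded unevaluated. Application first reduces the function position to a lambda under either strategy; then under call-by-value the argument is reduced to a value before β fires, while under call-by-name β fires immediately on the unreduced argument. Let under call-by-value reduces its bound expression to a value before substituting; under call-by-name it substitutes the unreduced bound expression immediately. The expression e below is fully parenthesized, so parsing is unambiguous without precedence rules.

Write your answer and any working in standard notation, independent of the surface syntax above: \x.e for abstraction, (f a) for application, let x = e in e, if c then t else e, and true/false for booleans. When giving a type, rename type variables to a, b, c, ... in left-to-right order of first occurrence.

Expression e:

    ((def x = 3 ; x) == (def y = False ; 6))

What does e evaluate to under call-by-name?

Derivation:
step 0: ((let x = 3 in x) == (let y = false in 6))
step 1: [let@0] (3 == (let y = false in 6))
step 2: [let@1] (3 == 6)
step 3: [delta@root] false

Answer: false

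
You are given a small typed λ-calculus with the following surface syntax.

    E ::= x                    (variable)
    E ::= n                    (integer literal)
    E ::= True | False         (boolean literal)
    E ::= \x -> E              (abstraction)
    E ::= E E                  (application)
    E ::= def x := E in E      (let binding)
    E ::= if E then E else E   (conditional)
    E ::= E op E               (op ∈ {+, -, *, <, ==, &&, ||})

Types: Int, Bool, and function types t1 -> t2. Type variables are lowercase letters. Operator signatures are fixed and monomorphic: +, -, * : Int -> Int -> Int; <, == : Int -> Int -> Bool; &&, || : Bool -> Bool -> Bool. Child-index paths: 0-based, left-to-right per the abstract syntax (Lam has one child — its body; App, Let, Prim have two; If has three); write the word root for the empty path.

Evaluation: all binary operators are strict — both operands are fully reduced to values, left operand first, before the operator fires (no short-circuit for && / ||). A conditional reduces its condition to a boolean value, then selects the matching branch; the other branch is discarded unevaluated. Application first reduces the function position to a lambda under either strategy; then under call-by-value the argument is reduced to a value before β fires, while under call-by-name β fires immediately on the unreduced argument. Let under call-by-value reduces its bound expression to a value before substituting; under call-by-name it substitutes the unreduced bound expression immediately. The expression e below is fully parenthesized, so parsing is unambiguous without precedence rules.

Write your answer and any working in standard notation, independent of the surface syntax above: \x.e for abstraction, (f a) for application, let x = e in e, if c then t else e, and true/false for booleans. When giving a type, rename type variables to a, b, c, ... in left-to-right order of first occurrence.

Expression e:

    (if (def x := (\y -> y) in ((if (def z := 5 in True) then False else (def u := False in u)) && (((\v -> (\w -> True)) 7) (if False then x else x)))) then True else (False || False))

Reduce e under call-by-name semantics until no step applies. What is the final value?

Working:
step 0: (if (let x = (\y.y) in ((if (let z = 5 in true) then false else (let u = false in u)) && (((\v.(\w.true)) 7) (if false then x else x)))) then true else (false || false))
step 1: [let@0] (if ((if (let z = 5 in true) then false else (let u = false in u)) && (((\v.(\w.true)) 7) (if false then (\y.y) else (\y.y)))) then true else (false || false))
step 2: [let@0.0.0] (if ((if true then false else (let u = false in u)) && (((\v.(\w.true)) 7) (if false then (\y.y) else (\y.y)))) then true else (false || false))
step 3: [if@0.0] (if (false && (((\v.(\w.true)) 7) (if false then (\y.y) else (\y.y)))) then true else (false || false))
step 4: [beta@0.1.0] (if (false && ((\w.true) (if false then (\y.y) else (\y.y)))) then true else (false || false))
step 5: [beta@0.1] (if (false && true) then true else (false || false))
step 6: [delta@0] (if false then true else (false || false))
step 7: [if@root] (false || false)
step 8: [delta@root] false

Answer: false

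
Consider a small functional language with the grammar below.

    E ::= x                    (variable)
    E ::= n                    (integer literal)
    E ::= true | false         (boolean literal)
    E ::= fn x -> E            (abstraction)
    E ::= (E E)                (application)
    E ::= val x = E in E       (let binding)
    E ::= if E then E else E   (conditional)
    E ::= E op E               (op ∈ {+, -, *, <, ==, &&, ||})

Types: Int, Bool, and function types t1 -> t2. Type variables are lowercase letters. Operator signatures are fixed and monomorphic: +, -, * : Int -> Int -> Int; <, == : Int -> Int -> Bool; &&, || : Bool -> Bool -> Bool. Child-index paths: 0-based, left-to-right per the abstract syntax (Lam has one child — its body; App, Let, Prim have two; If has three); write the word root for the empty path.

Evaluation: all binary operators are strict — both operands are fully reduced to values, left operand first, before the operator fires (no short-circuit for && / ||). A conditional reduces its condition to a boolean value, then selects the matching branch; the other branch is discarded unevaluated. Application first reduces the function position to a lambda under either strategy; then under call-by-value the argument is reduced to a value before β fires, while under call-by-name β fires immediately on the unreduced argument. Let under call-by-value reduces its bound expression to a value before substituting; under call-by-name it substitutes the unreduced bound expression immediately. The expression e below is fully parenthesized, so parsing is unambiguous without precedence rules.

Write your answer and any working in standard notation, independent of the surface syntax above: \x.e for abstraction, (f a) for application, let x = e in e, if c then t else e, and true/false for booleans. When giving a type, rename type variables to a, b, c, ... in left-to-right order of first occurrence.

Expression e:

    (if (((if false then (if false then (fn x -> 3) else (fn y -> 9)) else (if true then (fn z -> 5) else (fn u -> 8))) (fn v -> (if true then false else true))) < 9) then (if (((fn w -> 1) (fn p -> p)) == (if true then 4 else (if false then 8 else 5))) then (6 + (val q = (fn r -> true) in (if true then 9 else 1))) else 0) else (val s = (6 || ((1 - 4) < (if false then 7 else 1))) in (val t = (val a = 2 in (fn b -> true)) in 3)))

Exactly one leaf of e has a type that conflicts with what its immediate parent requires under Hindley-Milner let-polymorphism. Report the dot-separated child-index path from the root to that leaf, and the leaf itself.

Derivation:
  unify Bool ~ Bool
  unify Bool ~ Bool
\x._ : a -> Int
\y._ : b -> Int
  unify a -> Int ~ b -> Int
  unify a ~ b
  unify Int ~ Int
  unify Bool ~ Bool
\z._ : c -> Int
\u._ : d -> Int
  unify c -> Int ~ d -> Int
  unify c ~ d
  unify Int ~ Int
  unify b -> Int ~ d -> Int
  unify b ~ d
  unify Int ~ Int
  unify Bool ~ Bool
  unify Bool ~ Bool
\v._ : e -> Bool
  unify d -> Int ~ (e -> Bool) -> f
  unify d ~ e -> Bool
  unify Int ~ f
_ _ : Int
  unify Int ~ Int
  unify Int ~ Int
  unify Bool ~ Bool
\w._ : g -> Int
p : h
\p._ : h -> h
  unify g -> Int ~ (h -> h) -> i
  unify g ~ h -> h
  unify Int ~ i
_ _ : Int
  unify Int ~ Int
  unify Bool ~ Bool
  unify Bool ~ Bool
  unify Int ~ Int
  unify Int ~ Int
  unify Int ~ Int
  unify Bool ~ Bool
  unify Int ~ Int
\r._ : j -> Bool
let q : forall. j -> Bool
  unify Bool ~ Bool
  unify Int ~ Int
  unify Int ~ Int
  unify Int ~ Int
  unify Int ~ Bool
  FAIL: mismatch Int ~ Bool

Answer: 2.0.0 : 6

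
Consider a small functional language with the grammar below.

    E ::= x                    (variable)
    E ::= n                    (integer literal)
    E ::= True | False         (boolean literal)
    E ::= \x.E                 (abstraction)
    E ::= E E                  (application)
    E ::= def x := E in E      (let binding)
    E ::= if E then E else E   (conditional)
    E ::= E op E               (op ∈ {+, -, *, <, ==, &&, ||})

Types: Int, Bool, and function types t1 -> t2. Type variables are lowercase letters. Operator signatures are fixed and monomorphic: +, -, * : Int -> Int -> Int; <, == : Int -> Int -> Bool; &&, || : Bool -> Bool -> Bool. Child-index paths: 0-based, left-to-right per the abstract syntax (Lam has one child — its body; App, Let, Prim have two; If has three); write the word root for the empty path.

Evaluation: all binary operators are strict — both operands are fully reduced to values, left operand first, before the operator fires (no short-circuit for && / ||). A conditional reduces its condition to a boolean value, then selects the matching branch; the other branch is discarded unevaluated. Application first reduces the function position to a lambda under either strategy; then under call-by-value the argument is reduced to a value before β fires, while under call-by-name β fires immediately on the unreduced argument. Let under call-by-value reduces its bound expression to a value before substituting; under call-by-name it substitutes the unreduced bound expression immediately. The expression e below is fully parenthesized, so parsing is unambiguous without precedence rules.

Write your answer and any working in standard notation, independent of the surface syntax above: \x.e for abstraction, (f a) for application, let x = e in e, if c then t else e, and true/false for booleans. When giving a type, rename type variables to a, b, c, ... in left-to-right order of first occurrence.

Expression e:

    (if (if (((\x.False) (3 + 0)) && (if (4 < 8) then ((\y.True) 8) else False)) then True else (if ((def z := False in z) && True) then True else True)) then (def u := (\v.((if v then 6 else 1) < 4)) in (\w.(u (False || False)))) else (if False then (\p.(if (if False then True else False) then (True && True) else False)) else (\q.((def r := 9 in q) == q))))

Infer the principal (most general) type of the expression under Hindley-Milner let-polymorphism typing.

Answer: Int -> Bool

Working:
\x._ : a -> Bool
  unify Int ~ Int
  unify Int ~ Int
  unify a -> Bool ~ Int -> b
  unify a ~ Int
  unify Bool ~ b
_ _ : Bool
  unify Bool ~ Bool
  unify Int ~ Int
  unify Int ~ Int
  unify Bool ~ Bool
\y._ : c -> Bool
  unify c -> Bool ~ Int -> d
  unify c ~ Int
  unify Bool ~ d
_ _ : Bool
  unify Bool ~ Bool
  unify Bool ~ Bool
  unify Bool ~ Bool
let z : Bool
z : Bool
  unify Bool ~ Bool
  unify Bool ~ Bool
  unify Bool ~ Bool
  unify Bool ~ Bool
  unify Bool ~ Bool
  unify Bool ~ Bool
v : e
  unify e ~ Bool
  unify Int ~ Int
  unify Int ~ Int
  unify Int ~ Int
\v._ : Bool -> Bool
let u : Bool -> Bool
u : Bool -> Bool
  unify Bool ~ Bool
  unify Bool ~ Bool
  unify Bool -> Bool ~ Bool -> g
  unify Bool ~ Bool
  unify Bool ~ g
_ _ : Bool
\w._ : f -> Bool
  unify Bool ~ Bool
  unify Bool ~ Bool
  unify Bool ~ Bool
  unify Bool ~ Bool
  unify Bool ~ Bool
  unify Bool ~ Bool
  unify Bool ~ Bool
\p._ : h -> Bool
let r : Int
q : i
  unify i ~ Int
q : Int
  unify Int ~ Int
\q._ : Int -> Bool
  unify h -> Bool ~ Int -> Bool
  unify h ~ Int
  unify Bool ~ Bool
  unify f -> Bool ~ Int -> Bool
  unify f ~ Int
  unify Bool ~ Bool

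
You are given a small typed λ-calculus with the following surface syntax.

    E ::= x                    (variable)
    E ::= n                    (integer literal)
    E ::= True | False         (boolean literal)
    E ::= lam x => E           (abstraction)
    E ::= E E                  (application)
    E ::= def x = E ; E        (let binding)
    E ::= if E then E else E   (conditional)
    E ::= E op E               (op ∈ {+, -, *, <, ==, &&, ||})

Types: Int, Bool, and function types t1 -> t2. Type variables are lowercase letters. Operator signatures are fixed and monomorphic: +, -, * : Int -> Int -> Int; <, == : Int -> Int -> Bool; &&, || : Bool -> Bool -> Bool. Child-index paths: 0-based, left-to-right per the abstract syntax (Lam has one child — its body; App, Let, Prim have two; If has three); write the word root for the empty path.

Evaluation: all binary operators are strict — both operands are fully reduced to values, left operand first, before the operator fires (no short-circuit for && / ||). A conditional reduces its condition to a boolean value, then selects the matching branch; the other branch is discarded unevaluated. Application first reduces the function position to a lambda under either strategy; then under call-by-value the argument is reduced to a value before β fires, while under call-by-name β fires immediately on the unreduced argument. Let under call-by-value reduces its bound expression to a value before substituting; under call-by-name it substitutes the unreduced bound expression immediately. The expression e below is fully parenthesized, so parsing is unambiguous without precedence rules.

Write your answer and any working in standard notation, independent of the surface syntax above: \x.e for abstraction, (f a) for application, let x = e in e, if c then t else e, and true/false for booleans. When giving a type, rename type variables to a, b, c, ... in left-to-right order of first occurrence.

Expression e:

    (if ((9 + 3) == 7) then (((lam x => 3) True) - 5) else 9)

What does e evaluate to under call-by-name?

Answer: 9

Derivation:
step 0: (if ((9 + 3) == 7) then (((\x.3) true) - 5) else 9)
step 1: [delta@0.0] (if (12 == 7) then (((\x.3) true) - 5) else 9)
step 2: [delta@0] (if false then (((\x.3) true) - 5) else 9)
step 3: [if@root] 9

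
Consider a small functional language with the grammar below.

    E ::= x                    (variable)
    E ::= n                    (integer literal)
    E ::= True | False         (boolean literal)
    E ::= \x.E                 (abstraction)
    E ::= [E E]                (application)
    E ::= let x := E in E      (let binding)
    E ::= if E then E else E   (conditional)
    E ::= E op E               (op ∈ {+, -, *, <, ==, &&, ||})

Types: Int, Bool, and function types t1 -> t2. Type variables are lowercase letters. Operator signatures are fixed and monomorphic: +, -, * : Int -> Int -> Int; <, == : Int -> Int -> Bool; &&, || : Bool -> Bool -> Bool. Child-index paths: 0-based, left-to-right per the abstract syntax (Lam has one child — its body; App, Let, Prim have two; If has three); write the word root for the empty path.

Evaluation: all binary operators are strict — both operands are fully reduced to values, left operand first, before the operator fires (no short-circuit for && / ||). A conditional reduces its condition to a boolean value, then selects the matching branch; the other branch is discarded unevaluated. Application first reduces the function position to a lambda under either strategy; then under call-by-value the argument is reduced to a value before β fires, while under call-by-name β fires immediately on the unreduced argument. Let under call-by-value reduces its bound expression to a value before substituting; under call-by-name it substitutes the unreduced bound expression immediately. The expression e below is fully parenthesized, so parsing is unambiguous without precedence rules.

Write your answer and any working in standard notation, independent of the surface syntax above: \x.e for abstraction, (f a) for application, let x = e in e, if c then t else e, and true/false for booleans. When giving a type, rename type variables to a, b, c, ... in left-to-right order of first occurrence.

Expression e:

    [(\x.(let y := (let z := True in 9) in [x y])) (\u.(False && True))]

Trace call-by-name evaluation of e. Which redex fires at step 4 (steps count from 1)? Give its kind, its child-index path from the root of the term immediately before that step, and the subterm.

Trace:
step 0: ((\x.(let y = (let z = true in 9) in (x y))) (\u.(false && true)))
step 1: [beta@root] (let y = (let z = true in 9) in ((\u.(false && true)) y))
step 2: [let@root] ((\u.(false && true)) (let z = true in 9))
step 3: [beta@root] (false && true)
step 4: [delta@root] false

Answer: delta at root : (false && true)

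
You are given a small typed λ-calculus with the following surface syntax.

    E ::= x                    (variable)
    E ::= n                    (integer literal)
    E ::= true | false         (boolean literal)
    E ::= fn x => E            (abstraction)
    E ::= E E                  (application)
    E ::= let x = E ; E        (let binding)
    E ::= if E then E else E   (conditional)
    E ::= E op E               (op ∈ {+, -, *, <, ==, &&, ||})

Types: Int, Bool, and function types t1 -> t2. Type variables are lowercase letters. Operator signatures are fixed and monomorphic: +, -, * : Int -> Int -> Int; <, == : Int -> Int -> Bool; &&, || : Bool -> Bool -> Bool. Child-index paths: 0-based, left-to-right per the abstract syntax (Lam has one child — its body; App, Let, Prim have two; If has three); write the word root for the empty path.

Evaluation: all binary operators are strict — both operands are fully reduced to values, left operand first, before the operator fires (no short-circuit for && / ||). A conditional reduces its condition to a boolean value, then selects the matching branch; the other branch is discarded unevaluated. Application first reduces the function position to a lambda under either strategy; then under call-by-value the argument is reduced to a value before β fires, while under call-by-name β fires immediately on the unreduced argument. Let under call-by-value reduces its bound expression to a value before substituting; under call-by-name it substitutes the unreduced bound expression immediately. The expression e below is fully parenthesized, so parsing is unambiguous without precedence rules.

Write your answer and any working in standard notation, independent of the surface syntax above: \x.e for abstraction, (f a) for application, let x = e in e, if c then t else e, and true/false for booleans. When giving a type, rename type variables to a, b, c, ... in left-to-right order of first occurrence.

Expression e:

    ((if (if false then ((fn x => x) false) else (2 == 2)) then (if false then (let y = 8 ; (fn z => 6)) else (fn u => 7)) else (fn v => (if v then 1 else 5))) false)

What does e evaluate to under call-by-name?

Trace:
step 0: ((if (if false then ((\x.x) false) else (2 == 2)) then (if false then (let y = 8 in (\z.6)) else (\u.7)) else (\v.(if v then 1 else 5))) false)
step 1: [if@0.0] ((if (2 == 2) then (if false then (let y = 8 in (\z.6)) else (\u.7)) else (\v.(if v then 1 else 5))) false)
step 2: [delta@0.0] ((if true then (if false then (let y = 8 in (\z.6)) else (\u.7)) else (\v.(if v then 1 else 5))) false)
step 3: [if@0] ((if false then (let y = 8 in (\z.6)) else (\u.7)) false)
step 4: [if@0] ((\u.7) false)
step 5: [beta@root] 7

Answer: 7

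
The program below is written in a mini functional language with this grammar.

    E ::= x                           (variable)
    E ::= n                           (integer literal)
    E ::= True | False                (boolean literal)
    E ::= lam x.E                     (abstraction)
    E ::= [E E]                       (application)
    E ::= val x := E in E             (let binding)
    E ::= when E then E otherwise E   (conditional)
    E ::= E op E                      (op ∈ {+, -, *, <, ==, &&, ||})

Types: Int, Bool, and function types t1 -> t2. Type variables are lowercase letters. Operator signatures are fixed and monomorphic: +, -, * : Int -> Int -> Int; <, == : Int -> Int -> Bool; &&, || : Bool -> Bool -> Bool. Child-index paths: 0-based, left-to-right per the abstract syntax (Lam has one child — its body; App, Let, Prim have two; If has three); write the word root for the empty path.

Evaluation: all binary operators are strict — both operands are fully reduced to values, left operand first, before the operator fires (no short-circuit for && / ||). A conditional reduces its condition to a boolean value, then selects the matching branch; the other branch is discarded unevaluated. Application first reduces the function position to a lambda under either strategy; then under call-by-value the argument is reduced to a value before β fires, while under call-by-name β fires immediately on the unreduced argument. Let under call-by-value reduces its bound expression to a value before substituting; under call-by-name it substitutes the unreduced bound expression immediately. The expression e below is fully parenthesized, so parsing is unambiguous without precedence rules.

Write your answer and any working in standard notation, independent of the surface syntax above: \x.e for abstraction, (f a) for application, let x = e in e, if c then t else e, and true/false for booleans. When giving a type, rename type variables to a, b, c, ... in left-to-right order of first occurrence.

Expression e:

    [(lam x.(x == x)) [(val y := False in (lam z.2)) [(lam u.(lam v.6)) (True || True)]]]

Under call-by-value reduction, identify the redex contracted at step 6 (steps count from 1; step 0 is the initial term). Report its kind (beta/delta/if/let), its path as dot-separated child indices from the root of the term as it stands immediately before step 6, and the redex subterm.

Answer: delta at root : (2 == 2)

Derivation:
step 0: ((\x.(x == x)) ((let y = false in (\z.2)) ((\u.(\v.6)) (true || true))))
step 1: [let@1.0] ((\x.(x == x)) ((\z.2) ((\u.(\v.6)) (true || true))))
step 2: [delta@1.1.1] ((\x.(x == x)) ((\z.2) ((\u.(\v.6)) true)))
step 3: [beta@1.1] ((\x.(x == x)) ((\z.2) (\v.6)))
step 4: [beta@1] ((\x.(x == x)) 2)
step 5: [beta@root] (2 == 2)
step 6: [delta@root] true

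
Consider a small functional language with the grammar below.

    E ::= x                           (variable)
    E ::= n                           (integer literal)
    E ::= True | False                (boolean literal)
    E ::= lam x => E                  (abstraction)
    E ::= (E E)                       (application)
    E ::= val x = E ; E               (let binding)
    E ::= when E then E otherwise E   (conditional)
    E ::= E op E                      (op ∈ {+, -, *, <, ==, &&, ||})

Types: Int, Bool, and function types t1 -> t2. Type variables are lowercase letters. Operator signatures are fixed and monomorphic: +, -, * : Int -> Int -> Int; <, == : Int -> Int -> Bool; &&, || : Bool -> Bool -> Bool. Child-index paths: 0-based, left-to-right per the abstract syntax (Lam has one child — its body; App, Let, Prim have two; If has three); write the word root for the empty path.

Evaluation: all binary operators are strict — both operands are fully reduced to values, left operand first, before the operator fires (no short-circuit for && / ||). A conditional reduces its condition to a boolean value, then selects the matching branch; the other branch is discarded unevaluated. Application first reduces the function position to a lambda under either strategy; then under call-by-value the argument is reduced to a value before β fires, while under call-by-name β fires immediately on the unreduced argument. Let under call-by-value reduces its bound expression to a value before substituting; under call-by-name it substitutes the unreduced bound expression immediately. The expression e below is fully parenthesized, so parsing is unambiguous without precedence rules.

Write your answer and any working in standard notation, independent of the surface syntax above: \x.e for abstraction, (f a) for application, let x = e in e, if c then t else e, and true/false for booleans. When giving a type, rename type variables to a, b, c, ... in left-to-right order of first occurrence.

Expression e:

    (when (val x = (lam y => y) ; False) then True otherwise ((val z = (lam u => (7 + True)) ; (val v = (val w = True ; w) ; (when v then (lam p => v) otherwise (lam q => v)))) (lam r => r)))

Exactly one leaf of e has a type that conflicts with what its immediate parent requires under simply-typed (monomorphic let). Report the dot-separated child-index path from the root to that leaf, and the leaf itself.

Answer: 2.0.0.0.1 : true

Working:
y : a
\y._ : a -> a
let x : a -> a
  unify Bool ~ Bool
  unify Int ~ Int
  unify Bool ~ Int
  FAIL: mismatch Bool ~ Int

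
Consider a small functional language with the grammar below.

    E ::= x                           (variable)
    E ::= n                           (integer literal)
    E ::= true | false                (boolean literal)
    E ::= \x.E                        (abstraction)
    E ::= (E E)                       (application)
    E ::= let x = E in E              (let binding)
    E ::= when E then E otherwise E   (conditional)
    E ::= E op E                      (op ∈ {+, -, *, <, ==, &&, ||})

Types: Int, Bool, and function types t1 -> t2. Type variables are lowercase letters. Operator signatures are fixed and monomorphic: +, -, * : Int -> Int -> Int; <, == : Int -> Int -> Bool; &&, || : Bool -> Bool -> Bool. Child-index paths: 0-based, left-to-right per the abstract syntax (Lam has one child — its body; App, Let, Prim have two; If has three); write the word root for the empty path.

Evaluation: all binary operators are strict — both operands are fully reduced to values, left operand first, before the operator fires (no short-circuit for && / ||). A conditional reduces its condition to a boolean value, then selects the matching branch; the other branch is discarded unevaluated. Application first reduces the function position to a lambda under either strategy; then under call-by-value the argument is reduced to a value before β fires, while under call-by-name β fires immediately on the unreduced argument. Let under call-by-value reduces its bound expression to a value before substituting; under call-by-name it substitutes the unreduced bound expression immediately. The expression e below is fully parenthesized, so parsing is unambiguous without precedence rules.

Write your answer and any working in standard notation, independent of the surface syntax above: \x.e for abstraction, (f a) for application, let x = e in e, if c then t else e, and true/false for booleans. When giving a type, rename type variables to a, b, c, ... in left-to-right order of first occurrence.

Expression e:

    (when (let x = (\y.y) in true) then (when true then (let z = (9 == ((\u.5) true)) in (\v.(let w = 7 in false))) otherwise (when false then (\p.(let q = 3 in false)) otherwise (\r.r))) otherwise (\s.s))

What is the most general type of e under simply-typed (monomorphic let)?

Answer: Bool -> Bool

Derivation:
y : a
\y._ : a -> a
let x : a -> a
  unify Bool ~ Bool
  unify Bool ~ Bool
  unify Int ~ Int
\u._ : b -> Int
  unify b -> Int ~ Bool -> c
  unify b ~ Bool
  unify Int ~ c
_ _ : Int
  unify Int ~ Int
let z : Bool
let w : Int
\v._ : d -> Bool
  unify Bool ~ Bool
let q : Int
\p._ : e -> Bool
r : f
\r._ : f -> f
  unify e -> Bool ~ f -> f
  unify e ~ f
  unify Bool ~ f
  unify d -> Bool ~ Bool -> Bool
  unify d ~ Bool
  unify Bool ~ Bool
s : g
\s._ : g -> g
  unify Bool -> Bool ~ g -> g
  unify Bool ~ g
  unify Bool ~ Bool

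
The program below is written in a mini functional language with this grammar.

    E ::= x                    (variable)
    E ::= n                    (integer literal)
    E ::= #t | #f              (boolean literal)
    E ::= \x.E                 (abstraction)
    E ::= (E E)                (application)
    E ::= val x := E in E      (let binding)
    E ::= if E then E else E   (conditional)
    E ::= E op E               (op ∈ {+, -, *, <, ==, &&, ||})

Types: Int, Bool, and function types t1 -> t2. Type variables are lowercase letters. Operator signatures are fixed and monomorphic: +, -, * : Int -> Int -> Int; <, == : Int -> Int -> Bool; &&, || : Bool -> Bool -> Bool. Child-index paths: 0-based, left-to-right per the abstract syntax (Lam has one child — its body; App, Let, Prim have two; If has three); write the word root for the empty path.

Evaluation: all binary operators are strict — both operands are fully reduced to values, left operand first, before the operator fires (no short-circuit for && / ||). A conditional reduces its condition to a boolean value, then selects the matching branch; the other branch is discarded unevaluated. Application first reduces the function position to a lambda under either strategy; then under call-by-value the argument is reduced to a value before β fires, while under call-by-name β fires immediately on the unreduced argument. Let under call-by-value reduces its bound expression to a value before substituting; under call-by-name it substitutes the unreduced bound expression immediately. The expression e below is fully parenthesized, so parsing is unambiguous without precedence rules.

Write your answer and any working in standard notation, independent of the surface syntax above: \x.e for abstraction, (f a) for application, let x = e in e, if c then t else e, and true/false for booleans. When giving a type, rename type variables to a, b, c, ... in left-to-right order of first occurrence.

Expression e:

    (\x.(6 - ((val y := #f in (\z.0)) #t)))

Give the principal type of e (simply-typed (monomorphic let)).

Trace:
  unify Int ~ Int
let y : Bool
\z._ : b -> Int
  unify b -> Int ~ Bool -> c
  unify b ~ Bool
  unify Int ~ c
_ _ : Int
  unify Int ~ Int
\x._ : a -> Int

Answer: a -> Int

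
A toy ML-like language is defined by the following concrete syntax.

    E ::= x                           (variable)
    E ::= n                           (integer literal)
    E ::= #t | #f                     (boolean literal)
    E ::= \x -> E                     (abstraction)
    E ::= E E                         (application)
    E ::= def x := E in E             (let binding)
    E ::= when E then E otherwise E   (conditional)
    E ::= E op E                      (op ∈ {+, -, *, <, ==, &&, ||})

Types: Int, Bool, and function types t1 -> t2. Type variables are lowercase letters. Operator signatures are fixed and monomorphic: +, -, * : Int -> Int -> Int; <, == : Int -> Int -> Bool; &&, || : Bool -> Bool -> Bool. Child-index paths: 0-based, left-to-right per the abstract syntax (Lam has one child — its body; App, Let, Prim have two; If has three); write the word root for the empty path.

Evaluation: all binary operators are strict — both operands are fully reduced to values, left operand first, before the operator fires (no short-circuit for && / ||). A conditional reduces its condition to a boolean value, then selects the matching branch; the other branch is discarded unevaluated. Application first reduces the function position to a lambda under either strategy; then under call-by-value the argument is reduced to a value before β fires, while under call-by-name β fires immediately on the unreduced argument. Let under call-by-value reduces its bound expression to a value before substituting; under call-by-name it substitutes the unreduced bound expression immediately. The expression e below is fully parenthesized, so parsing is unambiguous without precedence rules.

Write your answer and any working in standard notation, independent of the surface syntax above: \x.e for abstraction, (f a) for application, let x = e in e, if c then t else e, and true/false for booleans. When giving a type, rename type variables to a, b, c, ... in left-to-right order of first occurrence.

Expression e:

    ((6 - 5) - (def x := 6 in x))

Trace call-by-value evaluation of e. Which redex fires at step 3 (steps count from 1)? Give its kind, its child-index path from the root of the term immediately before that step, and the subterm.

Answer: delta at root : (1 - 6)

Derivation:
step 0: ((6 - 5) - (let x = 6 in x))
step 1: [delta@0] (1 - (let x = 6 in x))
step 2: [let@1] (1 - 6)
step 3: [delta@root] -5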